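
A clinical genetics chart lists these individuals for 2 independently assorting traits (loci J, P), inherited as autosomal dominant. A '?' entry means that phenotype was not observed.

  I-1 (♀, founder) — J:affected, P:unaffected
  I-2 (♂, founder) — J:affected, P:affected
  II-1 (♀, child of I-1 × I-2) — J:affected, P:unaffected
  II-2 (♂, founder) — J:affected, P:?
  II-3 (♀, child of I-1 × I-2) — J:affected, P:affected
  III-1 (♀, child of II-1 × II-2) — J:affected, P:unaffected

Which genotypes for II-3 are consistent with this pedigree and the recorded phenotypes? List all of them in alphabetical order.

II-3 ∈ {JJ Pp, Jj Pp}

J/I-1 aff ·: Jj|JJ
J/I-2 aff ·: Jj|JJ
J/II-1 aff I-1×I-2: Jj|JJ
J/II-2 aff ·: Jj|JJ
J/II-3 aff I-1×I-2: Jj|JJ
J/III-1 aff II-1×II-2: Jj|JJ
⇒ J over [I-1,I-2,II-1,II-2,II-3,III-1]: 45 consistent
P/I-1 un ·: pp
P/I-2 aff ·: Pp
P/II-1 un I-1×I-2: pp
P/II-2 ? ·: pp|Pp
P/II-3 aff I-1×I-2: Pp
P/III-1 un II-1×II-2: pp
⇒ P over [I-1,I-2,II-1,II-2,II-3,III-1]: 2 consistent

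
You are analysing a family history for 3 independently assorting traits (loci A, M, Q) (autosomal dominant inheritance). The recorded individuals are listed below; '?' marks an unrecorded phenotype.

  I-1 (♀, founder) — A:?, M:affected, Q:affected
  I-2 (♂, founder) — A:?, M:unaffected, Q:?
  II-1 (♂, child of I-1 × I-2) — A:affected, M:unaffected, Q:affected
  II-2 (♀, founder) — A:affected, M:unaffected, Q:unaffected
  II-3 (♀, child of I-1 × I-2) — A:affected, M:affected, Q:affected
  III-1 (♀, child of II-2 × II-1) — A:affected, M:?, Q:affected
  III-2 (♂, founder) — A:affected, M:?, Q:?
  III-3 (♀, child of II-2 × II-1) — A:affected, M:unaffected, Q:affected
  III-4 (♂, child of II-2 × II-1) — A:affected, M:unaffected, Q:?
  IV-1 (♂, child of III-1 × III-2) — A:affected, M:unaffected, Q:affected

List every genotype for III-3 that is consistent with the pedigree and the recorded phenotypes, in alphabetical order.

III-3 ∈ {AA mm Qq, Aa mm Qq}

A/I-1 ? ·: aa|Aa|AA
A/I-2 ? ·: aa|Aa|AA
A/II-1 aff I-1×I-2: Aa|AA
A/II-2 aff ·: Aa|AA
A/II-3 aff I-1×I-2: Aa|AA
A/III-1 aff II-2×II-1: Aa|AA
A/III-2 aff ·: Aa|AA
A/III-3 aff II-2×II-1: Aa|AA
A/III-4 aff II-2×II-1: Aa|AA
A/IV-1 aff III-1×III-2: Aa|AA
⇒ A over [I-1,I-2,II-1,II-2,II-3,III-1,III-2,III-3,III-4,IV-1]: 777 consistent
M/I-1 aff ·: Mm
M/I-2 un ·: mm
M/II-1 un I-1×I-2: mm
M/II-2 un ·: mm
M/II-3 aff I-1×I-2: Mm
M/III-1 ? II-2×II-1: mm
M/III-2 ? ·: mm|Mm
M/III-3 un II-2×II-1: mm
M/III-4 un II-2×II-1: mm
M/IV-1 un III-1×III-2: mm
⇒ M over [I-1,I-2,II-1,II-2,II-3,III-1,III-2,III-3,III-4,IV-1]: 2 consistent
Q/I-1 aff ·: Qq|QQ
Q/I-2 ? ·: qq|Qq|QQ
Q/II-1 aff I-1×I-2: Qq|QQ
Q/II-2 un ·: qq
Q/II-3 aff I-1×I-2: Qq|QQ
Q/III-1 aff II-2×II-1: Qq
Q/III-2 ? ·: qq|Qq|QQ
Q/III-3 aff II-2×II-1: Qq
Q/III-4 ? II-2×II-1: qq|Qq
Q/IV-1 aff III-1×III-2: Qq|QQ
⇒ Q over [I-1,I-2,II-1,II-2,II-3,III-1,III-2,III-3,III-4,IV-1]: 115 consistent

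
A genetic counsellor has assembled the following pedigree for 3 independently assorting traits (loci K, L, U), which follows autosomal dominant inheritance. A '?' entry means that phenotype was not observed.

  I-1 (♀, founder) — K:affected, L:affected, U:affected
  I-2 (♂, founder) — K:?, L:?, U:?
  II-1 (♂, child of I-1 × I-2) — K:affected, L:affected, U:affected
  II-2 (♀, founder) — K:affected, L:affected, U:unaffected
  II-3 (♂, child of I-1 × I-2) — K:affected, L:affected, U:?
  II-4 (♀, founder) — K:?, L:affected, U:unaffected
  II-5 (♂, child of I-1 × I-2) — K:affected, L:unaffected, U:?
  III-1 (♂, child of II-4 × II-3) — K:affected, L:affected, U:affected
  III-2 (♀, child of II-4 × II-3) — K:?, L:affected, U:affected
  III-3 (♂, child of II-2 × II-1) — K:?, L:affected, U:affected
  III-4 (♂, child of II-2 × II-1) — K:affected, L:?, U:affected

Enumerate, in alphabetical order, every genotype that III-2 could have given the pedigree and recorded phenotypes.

III-2 ∈ {KK LL Uu, KK Ll Uu, Kk LL Uu, Kk Ll Uu, kk LL Uu, kk Ll Uu}

K/I-1 aff ·: Kk|KK
K/I-2 ? ·: kk|Kk|KK
K/II-1 aff I-1×I-2: Kk|KK
K/II-2 aff ·: Kk|KK
K/II-3 aff I-1×I-2: Kk|KK
K/II-4 ? ·: kk|Kk|KK
K/II-5 aff I-1×I-2: Kk|KK
K/III-1 aff II-4×II-3: Kk|KK
K/III-2 ? II-4×II-3: kk|Kk|KK
K/III-3 ? II-2×II-1: kk|Kk|KK
K/III-4 aff II-2×II-1: Kk|KK
⇒ K over [I-1,I-2,II-1,II-2,II-3,II-4,II-5,III-1,III-2,III-3,III-4]: 1890 consistent
L/I-1 aff ·: Ll
L/I-2 ? ·: ll|Ll
L/II-1 aff I-1×I-2: Ll|LL
L/II-2 aff ·: Ll|LL
L/II-3 aff I-1×I-2: Ll|LL
L/II-4 aff ·: Ll|LL
L/II-5 un I-1×I-2: ll
L/III-1 aff II-4×II-3: Ll|LL
L/III-2 aff II-4×II-3: Ll|LL
L/III-3 aff II-2×II-1: Ll|LL
L/III-4 ? II-2×II-1: ll|Ll|LL
⇒ L over [I-1,I-2,II-1,II-2,II-3,II-4,II-5,III-1,III-2,III-3,III-4]: 275 consistent
U/I-1 aff ·: Uu|UU
U/I-2 ? ·: uu|Uu|UU
U/II-1 aff I-1×I-2: Uu|UU
U/II-2 un ·: uu
U/II-3 ? I-1×I-2: Uu|UU
U/II-4 un ·: uu
U/II-5 ? I-1×I-2: uu|Uu|UU
U/III-1 aff II-4×II-3: Uu
U/III-2 aff II-4×II-3: Uu
U/III-3 aff II-2×II-1: Uu
U/III-4 aff II-2×II-1: Uu
⇒ U over [I-1,I-2,II-1,II-2,II-3,II-4,II-5,III-1,III-2,III-3,III-4]: 32 consistent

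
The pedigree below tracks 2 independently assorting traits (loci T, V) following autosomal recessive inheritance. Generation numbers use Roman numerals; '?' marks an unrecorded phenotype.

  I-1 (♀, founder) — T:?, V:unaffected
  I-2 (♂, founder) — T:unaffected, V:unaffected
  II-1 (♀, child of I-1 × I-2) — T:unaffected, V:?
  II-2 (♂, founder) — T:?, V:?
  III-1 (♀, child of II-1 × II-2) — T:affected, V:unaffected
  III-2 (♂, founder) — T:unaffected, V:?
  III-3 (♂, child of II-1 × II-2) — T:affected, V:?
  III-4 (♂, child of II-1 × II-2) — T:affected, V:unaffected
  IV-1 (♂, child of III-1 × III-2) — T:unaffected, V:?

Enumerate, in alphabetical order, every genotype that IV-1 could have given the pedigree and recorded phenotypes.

T/I-1 ? ·: TT|Tt|tt
T/I-2 un ·: TT|Tt
T/II-1 un I-1×I-2: Tt
T/II-2 ? ·: Tt|tt
T/III-1 aff II-1×II-2: tt
T/III-2 un ·: TT|Tt
T/III-3 aff II-1×II-2: tt
T/III-4 aff II-1×II-2: tt
T/IV-1 un III-1×III-2: Tt
⇒ T over [I-1,I-2,II-1,II-2,III-1,III-2,III-3,III-4,IV-1]: 20 consistent
V/I-1 un ·: VV|Vv
V/I-2 un ·: VV|Vv
V/II-1 ? I-1×I-2: VV|Vv|vv
V/II-2 ? ·: VV|Vv|vv
V/III-1 un II-1×II-2: VV|Vv
V/III-2 ? ·: VV|Vv|vv
V/III-3 ? II-1×II-2: VV|Vv|vv
V/III-4 un II-1×II-2: VV|Vv
V/IV-1 ? III-1×III-2: VV|Vv|vv
⇒ V over [I-1,I-2,II-1,II-2,III-1,III-2,III-3,III-4,IV-1]: 613 consistent

IV-1 ∈ {Tt VV, Tt Vv, Tt vv}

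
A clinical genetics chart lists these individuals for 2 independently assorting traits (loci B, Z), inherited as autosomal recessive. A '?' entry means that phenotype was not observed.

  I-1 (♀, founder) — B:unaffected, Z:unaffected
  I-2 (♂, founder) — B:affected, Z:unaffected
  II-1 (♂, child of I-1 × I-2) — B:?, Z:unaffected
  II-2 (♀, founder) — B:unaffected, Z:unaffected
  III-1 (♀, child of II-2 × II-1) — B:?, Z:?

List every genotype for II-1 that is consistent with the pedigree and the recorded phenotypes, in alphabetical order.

B/I-1 un ·: BB|Bb
B/I-2 aff ·: bb
B/II-1 ? I-1×I-2: Bb|bb
B/II-2 un ·: BB|Bb
B/III-1 ? II-2×II-1: BB|Bb|bb
⇒ B over [I-1,I-2,II-1,II-2,III-1]: 13 consistent
Z/I-1 un ·: ZZ|Zz
Z/I-2 un ·: ZZ|Zz
Z/II-1 un I-1×I-2: ZZ|Zz
Z/II-2 un ·: ZZ|Zz
Z/III-1 ? II-2×II-1: ZZ|Zz|zz
⇒ Z over [I-1,I-2,II-1,II-2,III-1]: 27 consistent

II-1 ∈ {Bb ZZ, Bb Zz, bb ZZ, bb Zz}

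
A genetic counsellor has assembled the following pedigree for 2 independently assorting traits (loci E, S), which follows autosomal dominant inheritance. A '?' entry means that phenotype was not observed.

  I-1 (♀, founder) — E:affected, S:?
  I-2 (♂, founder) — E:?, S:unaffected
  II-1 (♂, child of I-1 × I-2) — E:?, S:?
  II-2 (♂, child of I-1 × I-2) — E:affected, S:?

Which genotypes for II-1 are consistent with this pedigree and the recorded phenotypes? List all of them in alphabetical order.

E/I-1 aff ·: Ee|EE
E/I-2 ? ·: ee|Ee|EE
E/II-1 ? I-1×I-2: ee|Ee|EE
E/II-2 aff I-1×I-2: Ee|EE
⇒ E over [I-1,I-2,II-1,II-2]: 18 consistent
S/I-1 ? ·: ss|Ss|SS
S/I-2 un ·: ss
S/II-1 ? I-1×I-2: ss|Ss
S/II-2 ? I-1×I-2: ss|Ss
⇒ S over [I-1,I-2,II-1,II-2]: 6 consistent

II-1 ∈ {EE Ss, EE ss, Ee Ss, Ee ss, ee Ss, ee ss}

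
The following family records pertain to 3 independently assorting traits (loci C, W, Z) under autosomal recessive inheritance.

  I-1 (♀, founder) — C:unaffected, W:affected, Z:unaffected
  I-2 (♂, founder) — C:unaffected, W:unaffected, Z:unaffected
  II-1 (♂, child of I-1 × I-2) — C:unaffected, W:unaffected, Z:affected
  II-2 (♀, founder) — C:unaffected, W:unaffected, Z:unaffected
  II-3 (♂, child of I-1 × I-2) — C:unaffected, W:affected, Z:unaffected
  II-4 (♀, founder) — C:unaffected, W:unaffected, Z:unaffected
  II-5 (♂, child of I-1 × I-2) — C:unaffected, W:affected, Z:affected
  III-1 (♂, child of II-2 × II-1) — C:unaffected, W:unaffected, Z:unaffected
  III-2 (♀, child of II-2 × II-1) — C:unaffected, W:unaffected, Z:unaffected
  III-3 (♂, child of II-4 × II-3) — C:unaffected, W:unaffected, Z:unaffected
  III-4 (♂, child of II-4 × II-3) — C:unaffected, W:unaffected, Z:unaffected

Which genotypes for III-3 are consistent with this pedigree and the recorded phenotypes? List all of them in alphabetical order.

C/I-1 un ·: CC|Cc
C/I-2 un ·: CC|Cc
C/II-1 un I-1×I-2: CC|Cc
C/II-2 un ·: CC|Cc
C/II-3 un I-1×I-2: CC|Cc
C/II-4 un ·: CC|Cc
C/II-5 un I-1×I-2: CC|Cc
C/III-1 un II-2×II-1: CC|Cc
C/III-2 un II-2×II-1: CC|Cc
C/III-3 un II-4×II-3: CC|Cc
C/III-4 un II-4×II-3: CC|Cc
⇒ C over [I-1,I-2,II-1,II-2,II-3,II-4,II-5,III-1,III-2,III-3,III-4]: 1039 consistent
W/I-1 aff ·: ww
W/I-2 un ·: Ww
W/II-1 un I-1×I-2: Ww
W/II-2 un ·: WW|Ww
W/II-3 aff I-1×I-2: ww
W/II-4 un ·: WW|Ww
W/II-5 aff I-1×I-2: ww
W/III-1 un II-2×II-1: WW|Ww
W/III-2 un II-2×II-1: WW|Ww
W/III-3 un II-4×II-3: Ww
W/III-4 un II-4×II-3: Ww
⇒ W over [I-1,I-2,II-1,II-2,II-3,II-4,II-5,III-1,III-2,III-3,III-4]: 16 consistent
Z/I-1 un ·: Zz
Z/I-2 un ·: Zz
Z/II-1 aff I-1×I-2: zz
Z/II-2 un ·: ZZ|Zz
Z/II-3 un I-1×I-2: ZZ|Zz
Z/II-4 un ·: ZZ|Zz
Z/II-5 aff I-1×I-2: zz
Z/III-1 un II-2×II-1: Zz
Z/III-2 un II-2×II-1: Zz
Z/III-3 un II-4×II-3: ZZ|Zz
Z/III-4 un II-4×II-3: ZZ|Zz
⇒ Z over [I-1,I-2,II-1,II-2,II-3,II-4,II-5,III-1,III-2,III-3,III-4]: 26 consistent

III-3 ∈ {CC Ww ZZ, CC Ww Zz, Cc Ww ZZ, Cc Ww Zz}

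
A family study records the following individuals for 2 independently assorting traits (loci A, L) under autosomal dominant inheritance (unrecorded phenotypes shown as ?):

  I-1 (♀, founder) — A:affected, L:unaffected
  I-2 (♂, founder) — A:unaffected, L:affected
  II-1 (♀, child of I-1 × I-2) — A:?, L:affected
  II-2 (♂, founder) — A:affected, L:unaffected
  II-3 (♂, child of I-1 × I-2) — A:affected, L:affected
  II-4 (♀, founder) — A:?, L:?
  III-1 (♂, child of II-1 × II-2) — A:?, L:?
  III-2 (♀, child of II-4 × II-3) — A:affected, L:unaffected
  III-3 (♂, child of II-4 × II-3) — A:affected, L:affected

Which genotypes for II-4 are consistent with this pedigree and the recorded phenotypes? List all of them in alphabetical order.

A/I-1 aff ·: Aa|AA
A/I-2 un ·: aa
A/II-1 ? I-1×I-2: aa|Aa
A/II-2 aff ·: Aa|AA
A/II-3 aff I-1×I-2: Aa
A/II-4 ? ·: aa|Aa|AA
A/III-1 ? II-1×II-2: aa|Aa|AA
A/III-2 aff II-4×II-3: Aa|AA
A/III-3 aff II-4×II-3: Aa|AA
⇒ A over [I-1,I-2,II-1,II-2,II-3,II-4,III-1,III-2,III-3]: 117 consistent
L/I-1 un ·: ll
L/I-2 aff ·: Ll|LL
L/II-1 aff I-1×I-2: Ll
L/II-2 un ·: ll
L/II-3 aff I-1×I-2: Ll
L/II-4 ? ·: ll|Ll
L/III-1 ? II-1×II-2: ll|Ll
L/III-2 un II-4×II-3: ll
L/III-3 aff II-4×II-3: Ll|LL
⇒ L over [I-1,I-2,II-1,II-2,II-3,II-4,III-1,III-2,III-3]: 12 consistent

II-4 ∈ {AA Ll, AA ll, Aa Ll, Aa ll, aa Ll, aa ll}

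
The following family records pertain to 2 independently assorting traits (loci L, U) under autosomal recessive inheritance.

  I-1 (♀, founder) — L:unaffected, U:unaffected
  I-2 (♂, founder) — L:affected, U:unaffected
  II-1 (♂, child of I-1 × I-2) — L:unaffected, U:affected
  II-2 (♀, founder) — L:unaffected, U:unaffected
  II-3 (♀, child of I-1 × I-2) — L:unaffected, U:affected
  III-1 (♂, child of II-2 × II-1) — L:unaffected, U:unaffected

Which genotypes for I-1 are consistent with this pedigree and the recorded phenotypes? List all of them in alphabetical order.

L/I-1 un ·: LL|Ll
L/I-2 aff ·: ll
L/II-1 un I-1×I-2: Ll
L/II-2 un ·: LL|Ll
L/II-3 un I-1×I-2: Ll
L/III-1 un II-2×II-1: LL|Ll
⇒ L over [I-1,I-2,II-1,II-2,II-3,III-1]: 8 consistent
U/I-1 un ·: Uu
U/I-2 un ·: Uu
U/II-1 aff I-1×I-2: uu
U/II-2 un ·: UU|Uu
U/II-3 aff I-1×I-2: uu
U/III-1 un II-2×II-1: Uu
⇒ U over [I-1,I-2,II-1,II-2,II-3,III-1]: 2 consistent

I-1 ∈ {LL Uu, Ll Uu}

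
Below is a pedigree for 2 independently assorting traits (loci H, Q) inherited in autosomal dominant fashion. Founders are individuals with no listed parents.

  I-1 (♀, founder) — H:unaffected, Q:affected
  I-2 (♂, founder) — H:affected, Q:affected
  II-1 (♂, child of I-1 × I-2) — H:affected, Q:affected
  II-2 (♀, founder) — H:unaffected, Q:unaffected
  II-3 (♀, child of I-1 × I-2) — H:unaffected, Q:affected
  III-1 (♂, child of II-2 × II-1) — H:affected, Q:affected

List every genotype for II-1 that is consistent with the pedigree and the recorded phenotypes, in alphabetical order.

II-1 ∈ {Hh QQ, Hh Qq}

H/I-1 un ·: hh
H/I-2 aff ·: Hh
H/II-1 aff I-1×I-2: Hh
H/II-2 un ·: hh
H/II-3 un I-1×I-2: hh
H/III-1 aff II-2×II-1: Hh
⇒ H over [I-1,I-2,II-1,II-2,II-3,III-1]: 1 consistent
Q/I-1 aff ·: Qq|QQ
Q/I-2 aff ·: Qq|QQ
Q/II-1 aff I-1×I-2: Qq|QQ
Q/II-2 un ·: qq
Q/II-3 aff I-1×I-2: Qq|QQ
Q/III-1 aff II-2×II-1: Qq
⇒ Q over [I-1,I-2,II-1,II-2,II-3,III-1]: 13 consistent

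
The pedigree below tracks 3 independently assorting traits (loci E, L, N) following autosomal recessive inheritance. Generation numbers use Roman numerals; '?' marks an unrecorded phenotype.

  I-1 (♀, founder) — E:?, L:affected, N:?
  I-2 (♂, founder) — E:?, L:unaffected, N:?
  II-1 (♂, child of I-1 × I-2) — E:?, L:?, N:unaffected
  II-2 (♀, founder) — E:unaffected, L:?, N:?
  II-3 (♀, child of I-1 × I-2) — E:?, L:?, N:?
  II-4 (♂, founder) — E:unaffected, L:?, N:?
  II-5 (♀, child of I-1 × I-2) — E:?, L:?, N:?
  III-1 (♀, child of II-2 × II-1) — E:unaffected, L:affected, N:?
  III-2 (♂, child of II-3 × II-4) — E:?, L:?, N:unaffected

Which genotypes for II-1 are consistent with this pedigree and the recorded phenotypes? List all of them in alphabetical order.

E/I-1 ? ·: EE|Ee|ee
E/I-2 ? ·: EE|Ee|ee
E/II-1 ? I-1×I-2: EE|Ee|ee
E/II-2 un ·: EE|Ee
E/II-3 ? I-1×I-2: EE|Ee|ee
E/II-4 un ·: EE|Ee
E/II-5 ? I-1×I-2: EE|Ee|ee
E/III-1 un II-2×II-1: EE|Ee
E/III-2 ? II-3×II-4: EE|Ee|ee
⇒ E over [I-1,I-2,II-1,II-2,II-3,II-4,II-5,III-1,III-2]: 768 consistent
L/I-1 aff ·: ll
L/I-2 un ·: LL|Ll
L/II-1 ? I-1×I-2: Ll|ll
L/II-2 ? ·: Ll|ll
L/II-3 ? I-1×I-2: Ll|ll
L/II-4 ? ·: LL|Ll|ll
L/II-5 ? I-1×I-2: Ll|ll
L/III-1 aff II-2×II-1: ll
L/III-2 ? II-3×II-4: LL|Ll|ll
⇒ L over [I-1,I-2,II-1,II-2,II-3,II-4,II-5,III-1,III-2]: 102 consistent
N/I-1 ? ·: NN|Nn|nn
N/I-2 ? ·: NN|Nn|nn
N/II-1 un I-1×I-2: NN|Nn
N/II-2 ? ·: NN|Nn|nn
N/II-3 ? I-1×I-2: NN|Nn|nn
N/II-4 ? ·: NN|Nn|nn
N/II-5 ? I-1×I-2: NN|Nn|nn
N/III-1 ? II-2×II-1: NN|Nn|nn
N/III-2 un II-3×II-4: NN|Nn
⇒ N over [I-1,I-2,II-1,II-2,II-3,II-4,II-5,III-1,III-2]: 1041 consistent

II-1 ∈ {EE Ll NN, EE Ll Nn, EE ll NN, EE ll Nn, Ee Ll NN, Ee Ll Nn, Ee ll NN, Ee ll Nn, ee Ll NN, ee Ll Nn, ee ll NN, ee ll Nn}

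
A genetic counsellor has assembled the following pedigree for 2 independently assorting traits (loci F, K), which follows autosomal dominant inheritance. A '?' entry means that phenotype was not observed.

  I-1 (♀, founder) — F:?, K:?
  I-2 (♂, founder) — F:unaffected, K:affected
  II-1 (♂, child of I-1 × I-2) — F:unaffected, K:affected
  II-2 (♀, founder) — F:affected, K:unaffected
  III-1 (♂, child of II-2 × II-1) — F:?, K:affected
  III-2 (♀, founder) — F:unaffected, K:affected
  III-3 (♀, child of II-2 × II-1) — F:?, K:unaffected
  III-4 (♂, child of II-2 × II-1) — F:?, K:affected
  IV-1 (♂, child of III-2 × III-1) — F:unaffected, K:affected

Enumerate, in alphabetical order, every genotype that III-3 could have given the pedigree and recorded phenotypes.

F/I-1 ? ·: ff|Ff
F/I-2 un ·: ff
F/II-1 un I-1×I-2: ff
F/II-2 aff ·: Ff|FF
F/III-1 ? II-2×II-1: ff|Ff
F/III-2 un ·: ff
F/III-3 ? II-2×II-1: ff|Ff
F/III-4 ? II-2×II-1: ff|Ff
F/IV-1 un III-2×III-1: ff
⇒ F over [I-1,I-2,II-1,II-2,III-1,III-2,III-3,III-4,IV-1]: 18 consistent
K/I-1 ? ·: kk|Kk|KK
K/I-2 aff ·: Kk|KK
K/II-1 aff I-1×I-2: Kk
K/II-2 un ·: kk
K/III-1 aff II-2×II-1: Kk
K/III-2 aff ·: Kk|KK
K/III-3 un II-2×II-1: kk
K/III-4 aff II-2×II-1: Kk
K/IV-1 aff III-2×III-1: Kk|KK
⇒ K over [I-1,I-2,II-1,II-2,III-1,III-2,III-3,III-4,IV-1]: 20 consistent

III-3 ∈ {Ff kk, ff kk}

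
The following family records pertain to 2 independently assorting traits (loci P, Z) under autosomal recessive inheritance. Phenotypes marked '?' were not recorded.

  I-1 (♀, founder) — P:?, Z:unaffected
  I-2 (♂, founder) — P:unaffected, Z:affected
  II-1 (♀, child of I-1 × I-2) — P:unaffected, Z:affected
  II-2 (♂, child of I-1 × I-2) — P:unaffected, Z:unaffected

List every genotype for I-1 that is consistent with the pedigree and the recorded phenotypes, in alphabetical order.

I-1 ∈ {PP Zz, Pp Zz, pp Zz}

P/I-1 ? ·: PP|Pp|pp
P/I-2 un ·: PP|Pp
P/II-1 un I-1×I-2: PP|Pp
P/II-2 un I-1×I-2: PP|Pp
⇒ P over [I-1,I-2,II-1,II-2]: 15 consistent
Z/I-1 un ·: Zz
Z/I-2 aff ·: zz
Z/II-1 aff I-1×I-2: zz
Z/II-2 un I-1×I-2: Zz
⇒ Z over [I-1,I-2,II-1,II-2]: 1 consistent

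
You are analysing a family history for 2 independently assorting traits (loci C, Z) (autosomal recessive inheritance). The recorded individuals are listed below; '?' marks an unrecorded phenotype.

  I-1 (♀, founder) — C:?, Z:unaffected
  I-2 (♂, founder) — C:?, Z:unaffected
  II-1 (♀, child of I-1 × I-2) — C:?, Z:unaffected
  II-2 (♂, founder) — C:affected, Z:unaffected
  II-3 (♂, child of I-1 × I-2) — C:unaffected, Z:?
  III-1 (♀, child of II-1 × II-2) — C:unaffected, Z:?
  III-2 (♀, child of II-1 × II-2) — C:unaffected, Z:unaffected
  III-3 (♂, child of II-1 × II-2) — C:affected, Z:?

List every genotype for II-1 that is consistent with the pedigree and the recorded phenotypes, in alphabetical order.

II-1 ∈ {Cc ZZ, Cc Zz}

C/I-1 ? ·: CC|Cc|cc
C/I-2 ? ·: CC|Cc|cc
C/II-1 ? I-1×I-2: Cc
C/II-2 aff ·: cc
C/II-3 un I-1×I-2: CC|Cc
C/III-1 un II-1×II-2: Cc
C/III-2 un II-1×II-2: Cc
C/III-3 aff II-1×II-2: cc
⇒ C over [I-1,I-2,II-1,II-2,II-3,III-1,III-2,III-3]: 10 consistent
Z/I-1 un ·: ZZ|Zz
Z/I-2 un ·: ZZ|Zz
Z/II-1 un I-1×I-2: ZZ|Zz
Z/II-2 un ·: ZZ|Zz
Z/II-3 ? I-1×I-2: ZZ|Zz|zz
Z/III-1 ? II-1×II-2: ZZ|Zz|zz
Z/III-2 un II-1×II-2: ZZ|Zz
Z/III-3 ? II-1×II-2: ZZ|Zz|zz
⇒ Z over [I-1,I-2,II-1,II-2,II-3,III-1,III-2,III-3]: 254 consistent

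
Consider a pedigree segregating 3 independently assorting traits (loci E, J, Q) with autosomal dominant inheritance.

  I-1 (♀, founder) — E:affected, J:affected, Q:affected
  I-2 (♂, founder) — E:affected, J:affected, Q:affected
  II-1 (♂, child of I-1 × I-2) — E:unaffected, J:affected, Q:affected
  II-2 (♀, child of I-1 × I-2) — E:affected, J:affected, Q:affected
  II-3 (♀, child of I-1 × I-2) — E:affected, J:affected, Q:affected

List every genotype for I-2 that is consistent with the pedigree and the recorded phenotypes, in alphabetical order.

E/I-1 aff ·: Ee
E/I-2 aff ·: Ee
E/II-1 un I-1×I-2: ee
E/II-2 aff I-1×I-2: Ee|EE
E/II-3 aff I-1×I-2: Ee|EE
⇒ E over [I-1,I-2,II-1,II-2,II-3]: 4 consistent
J/I-1 aff ·: Jj|JJ
J/I-2 aff ·: Jj|JJ
J/II-1 aff I-1×I-2: Jj|JJ
J/II-2 aff I-1×I-2: Jj|JJ
J/II-3 aff I-1×I-2: Jj|JJ
⇒ J over [I-1,I-2,II-1,II-2,II-3]: 25 consistent
Q/I-1 aff ·: Qq|QQ
Q/I-2 aff ·: Qq|QQ
Q/II-1 aff I-1×I-2: Qq|QQ
Q/II-2 aff I-1×I-2: Qq|QQ
Q/II-3 aff I-1×I-2: Qq|QQ
⇒ Q over [I-1,I-2,II-1,II-2,II-3]: 25 consistent

I-2 ∈ {Ee JJ QQ, Ee JJ Qq, Ee Jj QQ, Ee Jj Qq}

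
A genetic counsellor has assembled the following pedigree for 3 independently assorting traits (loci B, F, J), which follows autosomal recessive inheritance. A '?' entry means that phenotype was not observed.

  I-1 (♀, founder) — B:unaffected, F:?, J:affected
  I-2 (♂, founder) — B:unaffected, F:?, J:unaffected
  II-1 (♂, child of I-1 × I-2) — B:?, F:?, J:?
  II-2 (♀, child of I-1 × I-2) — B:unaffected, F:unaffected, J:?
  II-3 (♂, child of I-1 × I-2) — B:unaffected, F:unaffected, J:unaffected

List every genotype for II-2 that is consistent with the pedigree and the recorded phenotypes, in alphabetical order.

II-2 ∈ {BB FF Jj, BB FF jj, BB Ff Jj, BB Ff jj, Bb FF Jj, Bb FF jj, Bb Ff Jj, Bb Ff jj}

B/I-1 un ·: BB|Bb
B/I-2 un ·: BB|Bb
B/II-1 ? I-1×I-2: BB|Bb|bb
B/II-2 un I-1×I-2: BB|Bb
B/II-3 un I-1×I-2: BB|Bb
⇒ B over [I-1,I-2,II-1,II-2,II-3]: 29 consistent
F/I-1 ? ·: FF|Ff|ff
F/I-2 ? ·: FF|Ff|ff
F/II-1 ? I-1×I-2: FF|Ff|ff
F/II-2 un I-1×I-2: FF|Ff
F/II-3 un I-1×I-2: FF|Ff
⇒ F over [I-1,I-2,II-1,II-2,II-3]: 35 consistent
J/I-1 aff ·: jj
J/I-2 un ·: JJ|Jj
J/II-1 ? I-1×I-2: Jj|jj
J/II-2 ? I-1×I-2: Jj|jj
J/II-3 un I-1×I-2: Jj
⇒ J over [I-1,I-2,II-1,II-2,II-3]: 5 consistent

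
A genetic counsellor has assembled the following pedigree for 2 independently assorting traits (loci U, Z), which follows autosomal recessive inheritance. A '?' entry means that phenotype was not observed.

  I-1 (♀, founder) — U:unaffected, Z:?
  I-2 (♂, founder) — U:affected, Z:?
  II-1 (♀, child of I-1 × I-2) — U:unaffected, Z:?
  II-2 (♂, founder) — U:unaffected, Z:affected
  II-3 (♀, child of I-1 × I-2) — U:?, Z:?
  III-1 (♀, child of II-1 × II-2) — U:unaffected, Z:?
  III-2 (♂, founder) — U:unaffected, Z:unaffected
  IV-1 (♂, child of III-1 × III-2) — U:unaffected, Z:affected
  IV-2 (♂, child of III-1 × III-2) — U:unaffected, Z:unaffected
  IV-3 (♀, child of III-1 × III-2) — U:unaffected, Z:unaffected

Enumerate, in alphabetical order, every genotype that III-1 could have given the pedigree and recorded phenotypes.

U/I-1 un ·: UU|Uu
U/I-2 aff ·: uu
U/II-1 un I-1×I-2: Uu
U/II-2 un ·: UU|Uu
U/II-3 ? I-1×I-2: Uu|uu
U/III-1 un II-1×II-2: UU|Uu
U/III-2 un ·: UU|Uu
U/IV-1 un III-1×III-2: UU|Uu
U/IV-2 un III-1×III-2: UU|Uu
U/IV-3 un III-1×III-2: UU|Uu
⇒ U over [I-1,I-2,II-1,II-2,II-3,III-1,III-2,IV-1,IV-2,IV-3]: 150 consistent
Z/I-1 ? ·: ZZ|Zz|zz
Z/I-2 ? ·: ZZ|Zz|zz
Z/II-1 ? I-1×I-2: ZZ|Zz|zz
Z/II-2 aff ·: zz
Z/II-3 ? I-1×I-2: ZZ|Zz|zz
Z/III-1 ? II-1×II-2: Zz|zz
Z/III-2 un ·: Zz
Z/IV-1 aff III-1×III-2: zz
Z/IV-2 un III-1×III-2: ZZ|Zz
Z/IV-3 un III-1×III-2: ZZ|Zz
⇒ Z over [I-1,I-2,II-1,II-2,II-3,III-1,III-2,IV-1,IV-2,IV-3]: 105 consistent

III-1 ∈ {UU Zz, UU zz, Uu Zz, Uu zz}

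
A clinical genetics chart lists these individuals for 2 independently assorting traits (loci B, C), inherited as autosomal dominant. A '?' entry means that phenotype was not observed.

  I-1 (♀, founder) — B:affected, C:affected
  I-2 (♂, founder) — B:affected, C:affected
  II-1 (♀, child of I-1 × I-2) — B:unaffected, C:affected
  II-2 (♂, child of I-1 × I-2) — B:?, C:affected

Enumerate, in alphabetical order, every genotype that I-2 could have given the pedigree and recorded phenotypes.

I-2 ∈ {Bb CC, Bb Cc}

B/I-1 aff ·: Bb
B/I-2 aff ·: Bb
B/II-1 un I-1×I-2: bb
B/II-2 ? I-1×I-2: bb|Bb|BB
⇒ B over [I-1,I-2,II-1,II-2]: 3 consistent
C/I-1 aff ·: Cc|CC
C/I-2 aff ·: Cc|CC
C/II-1 aff I-1×I-2: Cc|CC
C/II-2 aff I-1×I-2: Cc|CC
⇒ C over [I-1,I-2,II-1,II-2]: 13 consistent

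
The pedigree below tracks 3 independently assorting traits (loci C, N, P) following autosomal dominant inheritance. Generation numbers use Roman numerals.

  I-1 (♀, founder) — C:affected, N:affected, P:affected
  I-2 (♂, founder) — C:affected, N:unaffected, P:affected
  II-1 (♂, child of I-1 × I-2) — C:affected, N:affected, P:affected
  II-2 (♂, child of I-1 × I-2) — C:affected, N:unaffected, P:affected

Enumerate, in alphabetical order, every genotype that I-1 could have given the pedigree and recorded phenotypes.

C/I-1 aff ·: Cc|CC
C/I-2 aff ·: Cc|CC
C/II-1 aff I-1×I-2: Cc|CC
C/II-2 aff I-1×I-2: Cc|CC
⇒ C over [I-1,I-2,II-1,II-2]: 13 consistent
N/I-1 aff ·: Nn
N/I-2 un ·: nn
N/II-1 aff I-1×I-2: Nn
N/II-2 un I-1×I-2: nn
⇒ N over [I-1,I-2,II-1,II-2]: 1 consistent
P/I-1 aff ·: Pp|PP
P/I-2 aff ·: Pp|PP
P/II-1 aff I-1×I-2: Pp|PP
P/II-2 aff I-1×I-2: Pp|PP
⇒ P over [I-1,I-2,II-1,II-2]: 13 consistent

I-1 ∈ {CC Nn PP, CC Nn Pp, Cc Nn PP, Cc Nn Pp}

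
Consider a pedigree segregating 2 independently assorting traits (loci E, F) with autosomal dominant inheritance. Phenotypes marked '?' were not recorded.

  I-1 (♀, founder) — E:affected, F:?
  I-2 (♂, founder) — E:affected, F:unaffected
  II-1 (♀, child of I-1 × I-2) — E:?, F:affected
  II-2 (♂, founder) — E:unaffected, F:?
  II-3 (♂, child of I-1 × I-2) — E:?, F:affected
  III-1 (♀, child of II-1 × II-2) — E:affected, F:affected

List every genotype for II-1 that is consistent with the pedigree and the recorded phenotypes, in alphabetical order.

E/I-1 aff ·: Ee|EE
E/I-2 aff ·: Ee|EE
E/II-1 ? I-1×I-2: Ee|EE
E/II-2 un ·: ee
E/II-3 ? I-1×I-2: ee|Ee|EE
E/III-1 aff II-1×II-2: Ee
⇒ E over [I-1,I-2,II-1,II-2,II-3,III-1]: 15 consistent
F/I-1 ? ·: Ff|FF
F/I-2 un ·: ff
F/II-1 aff I-1×I-2: Ff
F/II-2 ? ·: ff|Ff|FF
F/II-3 aff I-1×I-2: Ff
F/III-1 aff II-1×II-2: Ff|FF
⇒ F over [I-1,I-2,II-1,II-2,II-3,III-1]: 10 consistent

II-1 ∈ {EE Ff, Ee Ff}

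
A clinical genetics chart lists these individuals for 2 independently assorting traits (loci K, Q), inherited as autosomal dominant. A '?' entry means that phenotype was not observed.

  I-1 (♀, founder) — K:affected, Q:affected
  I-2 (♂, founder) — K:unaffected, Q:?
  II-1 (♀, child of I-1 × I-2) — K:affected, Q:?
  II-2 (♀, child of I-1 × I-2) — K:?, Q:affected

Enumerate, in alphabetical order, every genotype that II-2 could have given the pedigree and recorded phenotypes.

K/I-1 aff ·: Kk|KK
K/I-2 un ·: kk
K/II-1 aff I-1×I-2: Kk
K/II-2 ? I-1×I-2: kk|Kk
⇒ K over [I-1,I-2,II-1,II-2]: 3 consistent
Q/I-1 aff ·: Qq|QQ
Q/I-2 ? ·: qq|Qq|QQ
Q/II-1 ? I-1×I-2: qq|Qq|QQ
Q/II-2 aff I-1×I-2: Qq|QQ
⇒ Q over [I-1,I-2,II-1,II-2]: 18 consistent

II-2 ∈ {Kk QQ, Kk Qq, kk QQ, kk Qq}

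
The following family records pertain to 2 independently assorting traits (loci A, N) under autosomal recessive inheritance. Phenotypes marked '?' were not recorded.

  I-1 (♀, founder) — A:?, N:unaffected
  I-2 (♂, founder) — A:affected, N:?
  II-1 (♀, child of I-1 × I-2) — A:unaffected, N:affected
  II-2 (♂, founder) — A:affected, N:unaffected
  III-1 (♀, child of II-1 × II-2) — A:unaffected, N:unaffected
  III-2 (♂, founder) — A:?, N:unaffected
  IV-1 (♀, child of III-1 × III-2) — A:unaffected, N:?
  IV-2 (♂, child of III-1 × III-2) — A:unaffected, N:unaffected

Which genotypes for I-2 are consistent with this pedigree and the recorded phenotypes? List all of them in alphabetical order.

A/I-1 ? ·: AA|Aa
A/I-2 aff ·: aa
A/II-1 un I-1×I-2: Aa
A/II-2 aff ·: aa
A/III-1 un II-1×II-2: Aa
A/III-2 ? ·: AA|Aa|aa
A/IV-1 un III-1×III-2: AA|Aa
A/IV-2 un III-1×III-2: AA|Aa
⇒ A over [I-1,I-2,II-1,II-2,III-1,III-2,IV-1,IV-2]: 18 consistent
N/I-1 un ·: Nn
N/I-2 ? ·: Nn|nn
N/II-1 aff I-1×I-2: nn
N/II-2 un ·: NN|Nn
N/III-1 un II-1×II-2: Nn
N/III-2 un ·: NN|Nn
N/IV-1 ? III-1×III-2: NN|Nn|nn
N/IV-2 un III-1×III-2: NN|Nn
⇒ N over [I-1,I-2,II-1,II-2,III-1,III-2,IV-1,IV-2]: 40 consistent

I-2 ∈ {aa Nn, aa nn}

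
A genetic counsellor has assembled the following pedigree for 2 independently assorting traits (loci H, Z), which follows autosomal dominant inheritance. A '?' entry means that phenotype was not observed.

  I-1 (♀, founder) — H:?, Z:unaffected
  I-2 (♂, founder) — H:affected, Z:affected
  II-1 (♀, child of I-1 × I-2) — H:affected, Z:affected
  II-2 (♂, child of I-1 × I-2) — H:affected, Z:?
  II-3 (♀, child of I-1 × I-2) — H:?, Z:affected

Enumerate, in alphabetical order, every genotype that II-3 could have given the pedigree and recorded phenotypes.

II-3 ∈ {HH Zz, Hh Zz, hh Zz}

H/I-1 ? ·: hh|Hh|HH
H/I-2 aff ·: Hh|HH
H/II-1 aff I-1×I-2: Hh|HH
H/II-2 aff I-1×I-2: Hh|HH
H/II-3 ? I-1×I-2: hh|Hh|HH
⇒ H over [I-1,I-2,II-1,II-2,II-3]: 32 consistent
Z/I-1 un ·: zz
Z/I-2 aff ·: Zz|ZZ
Z/II-1 aff I-1×I-2: Zz
Z/II-2 ? I-1×I-2: zz|Zz
Z/II-3 aff I-1×I-2: Zz
⇒ Z over [I-1,I-2,II-1,II-2,II-3]: 3 consistent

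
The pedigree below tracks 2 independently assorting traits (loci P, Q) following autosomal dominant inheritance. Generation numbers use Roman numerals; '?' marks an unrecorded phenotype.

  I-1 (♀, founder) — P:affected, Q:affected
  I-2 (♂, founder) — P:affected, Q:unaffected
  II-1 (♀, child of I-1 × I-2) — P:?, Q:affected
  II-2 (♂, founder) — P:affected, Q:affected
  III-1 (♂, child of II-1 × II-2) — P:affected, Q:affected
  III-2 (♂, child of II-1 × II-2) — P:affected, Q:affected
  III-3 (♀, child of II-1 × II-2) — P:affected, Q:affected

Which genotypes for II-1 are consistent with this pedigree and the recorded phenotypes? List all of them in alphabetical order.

P/I-1 aff ·: Pp|PP
P/I-2 aff ·: Pp|PP
P/II-1 ? I-1×I-2: pp|Pp|PP
P/II-2 aff ·: Pp|PP
P/III-1 aff II-1×II-2: Pp|PP
P/III-2 aff II-1×II-2: Pp|PP
P/III-3 aff II-1×II-2: Pp|PP
⇒ P over [I-1,I-2,II-1,II-2,III-1,III-2,III-3]: 86 consistent
Q/I-1 aff ·: Qq|QQ
Q/I-2 un ·: qq
Q/II-1 aff I-1×I-2: Qq
Q/II-2 aff ·: Qq|QQ
Q/III-1 aff II-1×II-2: Qq|QQ
Q/III-2 aff II-1×II-2: Qq|QQ
Q/III-3 aff II-1×II-2: Qq|QQ
⇒ Q over [I-1,I-2,II-1,II-2,III-1,III-2,III-3]: 32 consistent

II-1 ∈ {PP Qq, Pp Qq, pp Qq}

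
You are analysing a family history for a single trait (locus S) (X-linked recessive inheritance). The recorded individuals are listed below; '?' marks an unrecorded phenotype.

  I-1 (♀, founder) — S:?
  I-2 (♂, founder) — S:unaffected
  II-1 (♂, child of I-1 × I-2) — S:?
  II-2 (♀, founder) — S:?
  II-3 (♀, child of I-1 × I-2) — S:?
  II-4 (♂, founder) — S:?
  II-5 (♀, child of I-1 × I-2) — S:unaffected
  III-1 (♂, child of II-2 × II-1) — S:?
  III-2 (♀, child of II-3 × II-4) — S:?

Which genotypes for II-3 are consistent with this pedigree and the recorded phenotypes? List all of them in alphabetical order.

II-3 ∈ {X^SX^S, X^SX^s}

S/I-1 ? ·: X^SX^S|X^SX^s|X^sX^s
S/I-2 un ·: X^SY
S/II-1 ? I-1×I-2: X^SY|X^sY
S/II-2 ? ·: X^SX^S|X^SX^s|X^sX^s
S/II-3 ? I-1×I-2: X^SX^S|X^SX^s
S/II-4 ? ·: X^SY|X^sY
S/II-5 un I-1×I-2: X^SX^S|X^SX^s
S/III-1 ? II-2×II-1: X^SY|X^sY
S/III-2 ? II-3×II-4: X^SX^S|X^SX^s|X^sX^s
⇒ S over [I-1,I-2,II-1,II-2,II-3,II-4,II-5,III-1,III-2]: 120 consistent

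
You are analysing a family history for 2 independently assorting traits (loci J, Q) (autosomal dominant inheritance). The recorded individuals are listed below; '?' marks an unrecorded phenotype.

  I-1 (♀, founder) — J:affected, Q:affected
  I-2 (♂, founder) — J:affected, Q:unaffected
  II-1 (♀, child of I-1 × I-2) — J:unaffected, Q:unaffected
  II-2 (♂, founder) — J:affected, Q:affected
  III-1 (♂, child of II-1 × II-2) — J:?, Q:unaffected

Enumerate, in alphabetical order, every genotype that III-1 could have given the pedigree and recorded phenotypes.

III-1 ∈ {Jj qq, jj qq}

J/I-1 aff ·: Jj
J/I-2 aff ·: Jj
J/II-1 un I-1×I-2: jj
J/II-2 aff ·: Jj|JJ
J/III-1 ? II-1×II-2: jj|Jj
⇒ J over [I-1,I-2,II-1,II-2,III-1]: 3 consistent
Q/I-1 aff ·: Qq
Q/I-2 un ·: qq
Q/II-1 un I-1×I-2: qq
Q/II-2 aff ·: Qq
Q/III-1 un II-1×II-2: qq
⇒ Q over [I-1,I-2,II-1,II-2,III-1]: 1 consistent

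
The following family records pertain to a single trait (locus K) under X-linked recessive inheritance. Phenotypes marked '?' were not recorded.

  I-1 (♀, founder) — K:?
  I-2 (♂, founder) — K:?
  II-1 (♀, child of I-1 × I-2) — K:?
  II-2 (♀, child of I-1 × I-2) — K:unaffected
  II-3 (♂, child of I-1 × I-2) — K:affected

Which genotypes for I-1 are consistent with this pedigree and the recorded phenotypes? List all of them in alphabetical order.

K/I-1 ? ·: X^KX^k|X^kX^k
K/I-2 ? ·: X^KY|X^kY
K/II-1 ? I-1×I-2: X^KX^K|X^KX^k|X^kX^k
K/II-2 un I-1×I-2: X^KX^K|X^KX^k
K/II-3 aff I-1×I-2: X^kY
⇒ K over [I-1,I-2,II-1,II-2,II-3]: 7 consistent

I-1 ∈ {X^KX^k, X^kX^k}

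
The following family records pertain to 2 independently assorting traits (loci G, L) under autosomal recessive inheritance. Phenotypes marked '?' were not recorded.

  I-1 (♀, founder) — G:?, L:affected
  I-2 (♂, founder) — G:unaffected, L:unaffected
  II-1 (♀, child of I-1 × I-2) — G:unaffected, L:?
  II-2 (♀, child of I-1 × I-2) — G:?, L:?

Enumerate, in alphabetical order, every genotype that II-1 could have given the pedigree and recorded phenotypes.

II-1 ∈ {GG Ll, GG ll, Gg Ll, Gg ll}

G/I-1 ? ·: GG|Gg|gg
G/I-2 un ·: GG|Gg
G/II-1 un I-1×I-2: GG|Gg
G/II-2 ? I-1×I-2: GG|Gg|gg
⇒ G over [I-1,I-2,II-1,II-2]: 18 consistent
L/I-1 aff ·: ll
L/I-2 un ·: LL|Ll
L/II-1 ? I-1×I-2: Ll|ll
L/II-2 ? I-1×I-2: Ll|ll
⇒ L over [I-1,I-2,II-1,II-2]: 5 consistent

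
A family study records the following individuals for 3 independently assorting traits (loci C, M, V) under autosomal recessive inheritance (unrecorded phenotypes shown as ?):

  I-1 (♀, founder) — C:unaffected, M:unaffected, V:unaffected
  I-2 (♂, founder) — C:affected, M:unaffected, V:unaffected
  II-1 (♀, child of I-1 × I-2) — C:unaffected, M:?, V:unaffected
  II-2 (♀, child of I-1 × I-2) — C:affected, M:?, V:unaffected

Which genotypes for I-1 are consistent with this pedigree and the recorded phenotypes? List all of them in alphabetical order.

I-1 ∈ {Cc MM VV, Cc MM Vv, Cc Mm VV, Cc Mm Vv}

C/I-1 un ·: Cc
C/I-2 aff ·: cc
C/II-1 un I-1×I-2: Cc
C/II-2 aff I-1×I-2: cc
⇒ C over [I-1,I-2,II-1,II-2]: 1 consistent
M/I-1 un ·: MM|Mm
M/I-2 un ·: MM|Mm
M/II-1 ? I-1×I-2: MM|Mm|mm
M/II-2 ? I-1×I-2: MM|Mm|mm
⇒ M over [I-1,I-2,II-1,II-2]: 18 consistent
V/I-1 un ·: VV|Vv
V/I-2 un ·: VV|Vv
V/II-1 un I-1×I-2: VV|Vv
V/II-2 un I-1×I-2: VV|Vv
⇒ V over [I-1,I-2,II-1,II-2]: 13 consistent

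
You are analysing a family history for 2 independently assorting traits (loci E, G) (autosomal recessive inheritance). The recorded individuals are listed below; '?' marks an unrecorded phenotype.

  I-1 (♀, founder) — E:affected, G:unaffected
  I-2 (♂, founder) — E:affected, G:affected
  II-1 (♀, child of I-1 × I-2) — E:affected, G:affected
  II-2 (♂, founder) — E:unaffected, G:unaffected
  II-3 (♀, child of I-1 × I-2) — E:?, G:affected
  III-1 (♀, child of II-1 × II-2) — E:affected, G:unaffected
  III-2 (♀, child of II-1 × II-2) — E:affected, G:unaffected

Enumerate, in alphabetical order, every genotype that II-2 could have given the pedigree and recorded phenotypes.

E/I-1 aff ·: ee
E/I-2 aff ·: ee
E/II-1 aff I-1×I-2: ee
E/II-2 un ·: Ee
E/II-3 ? I-1×I-2: ee
E/III-1 aff II-1×II-2: ee
E/III-2 aff II-1×II-2: ee
⇒ E over [I-1,I-2,II-1,II-2,II-3,III-1,III-2]: 1 consistent
G/I-1 un ·: Gg
G/I-2 aff ·: gg
G/II-1 aff I-1×I-2: gg
G/II-2 un ·: GG|Gg
G/II-3 aff I-1×I-2: gg
G/III-1 un II-1×II-2: Gg
G/III-2 un II-1×II-2: Gg
⇒ G over [I-1,I-2,II-1,II-2,II-3,III-1,III-2]: 2 consistent

II-2 ∈ {Ee GG, Ee Gg}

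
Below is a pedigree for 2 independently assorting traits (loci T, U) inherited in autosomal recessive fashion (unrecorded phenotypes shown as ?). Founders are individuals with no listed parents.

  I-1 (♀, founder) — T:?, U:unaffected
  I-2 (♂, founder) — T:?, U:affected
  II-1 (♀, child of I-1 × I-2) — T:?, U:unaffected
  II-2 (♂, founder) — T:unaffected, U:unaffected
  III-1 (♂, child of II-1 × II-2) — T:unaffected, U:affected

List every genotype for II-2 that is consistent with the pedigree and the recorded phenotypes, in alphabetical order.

T/I-1 ? ·: TT|Tt|tt
T/I-2 ? ·: TT|Tt|tt
T/II-1 ? I-1×I-2: TT|Tt|tt
T/II-2 un ·: TT|Tt
T/III-1 un II-1×II-2: TT|Tt
⇒ T over [I-1,I-2,II-1,II-2,III-1]: 48 consistent
U/I-1 un ·: UU|Uu
U/I-2 aff ·: uu
U/II-1 un I-1×I-2: Uu
U/II-2 un ·: Uu
U/III-1 aff II-1×II-2: uu
⇒ U over [I-1,I-2,II-1,II-2,III-1]: 2 consistent

II-2 ∈ {TT Uu, Tt Uu}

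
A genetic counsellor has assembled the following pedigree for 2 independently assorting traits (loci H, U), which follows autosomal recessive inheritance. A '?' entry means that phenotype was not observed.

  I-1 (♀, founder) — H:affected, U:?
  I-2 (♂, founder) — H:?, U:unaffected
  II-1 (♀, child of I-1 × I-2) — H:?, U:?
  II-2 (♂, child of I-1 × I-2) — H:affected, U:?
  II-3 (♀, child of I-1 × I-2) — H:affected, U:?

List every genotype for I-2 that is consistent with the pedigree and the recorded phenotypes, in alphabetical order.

H/I-1 aff ·: hh
H/I-2 ? ·: Hh|hh
H/II-1 ? I-1×I-2: Hh|hh
H/II-2 aff I-1×I-2: hh
H/II-3 aff I-1×I-2: hh
⇒ H over [I-1,I-2,II-1,II-2,II-3]: 3 consistent
U/I-1 ? ·: UU|Uu|uu
U/I-2 un ·: UU|Uu
U/II-1 ? I-1×I-2: UU|Uu|uu
U/II-2 ? I-1×I-2: UU|Uu|uu
U/II-3 ? I-1×I-2: UU|Uu|uu
⇒ U over [I-1,I-2,II-1,II-2,II-3]: 53 consistent

I-2 ∈ {Hh UU, Hh Uu, hh UU, hh Uu}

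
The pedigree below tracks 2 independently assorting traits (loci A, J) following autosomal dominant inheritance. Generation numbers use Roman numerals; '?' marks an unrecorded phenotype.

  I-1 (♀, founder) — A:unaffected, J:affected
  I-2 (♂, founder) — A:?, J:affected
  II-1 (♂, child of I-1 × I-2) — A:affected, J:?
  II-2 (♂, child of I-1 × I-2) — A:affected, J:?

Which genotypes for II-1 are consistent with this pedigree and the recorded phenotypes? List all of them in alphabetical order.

A/I-1 un ·: aa
A/I-2 ? ·: Aa|AA
A/II-1 aff I-1×I-2: Aa
A/II-2 aff I-1×I-2: Aa
⇒ A over [I-1,I-2,II-1,II-2]: 2 consistent
J/I-1 aff ·: Jj|JJ
J/I-2 aff ·: Jj|JJ
J/II-1 ? I-1×I-2: jj|Jj|JJ
J/II-2 ? I-1×I-2: jj|Jj|JJ
⇒ J over [I-1,I-2,II-1,II-2]: 18 consistent

II-1 ∈ {Aa JJ, Aa Jj, Aa jj}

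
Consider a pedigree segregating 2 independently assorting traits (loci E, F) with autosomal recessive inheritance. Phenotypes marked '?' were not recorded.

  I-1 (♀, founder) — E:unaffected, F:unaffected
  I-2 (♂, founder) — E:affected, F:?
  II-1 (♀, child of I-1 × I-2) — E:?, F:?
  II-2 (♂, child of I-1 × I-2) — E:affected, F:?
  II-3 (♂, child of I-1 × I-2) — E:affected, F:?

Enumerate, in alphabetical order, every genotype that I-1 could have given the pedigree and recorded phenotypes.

I-1 ∈ {Ee FF, Ee Ff}

E/I-1 un ·: Ee
E/I-2 aff ·: ee
E/II-1 ? I-1×I-2: Ee|ee
E/II-2 aff I-1×I-2: ee
E/II-3 aff I-1×I-2: ee
⇒ E over [I-1,I-2,II-1,II-2,II-3]: 2 consistent
F/I-1 un ·: FF|Ff
F/I-2 ? ·: FF|Ff|ff
F/II-1 ? I-1×I-2: FF|Ff|ff
F/II-2 ? I-1×I-2: FF|Ff|ff
F/II-3 ? I-1×I-2: FF|Ff|ff
⇒ F over [I-1,I-2,II-1,II-2,II-3]: 53 consistent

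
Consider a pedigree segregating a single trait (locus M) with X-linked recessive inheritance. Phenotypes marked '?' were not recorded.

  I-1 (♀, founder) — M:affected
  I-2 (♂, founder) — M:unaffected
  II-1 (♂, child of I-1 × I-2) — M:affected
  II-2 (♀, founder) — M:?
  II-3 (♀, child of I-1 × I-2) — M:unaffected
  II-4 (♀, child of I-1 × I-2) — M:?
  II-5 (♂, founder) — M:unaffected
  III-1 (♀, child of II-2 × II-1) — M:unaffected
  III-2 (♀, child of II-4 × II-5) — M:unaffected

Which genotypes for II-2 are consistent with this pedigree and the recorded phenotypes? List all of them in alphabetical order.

II-2 ∈ {X^MX^M, X^MX^m}

M/I-1 aff ·: X^mX^m
M/I-2 un ·: X^MY
M/II-1 aff I-1×I-2: X^mY
M/II-2 ? ·: X^MX^M|X^MX^m
M/II-3 un I-1×I-2: X^MX^m
M/II-4 ? I-1×I-2: X^MX^m
M/II-5 un ·: X^MY
M/III-1 un II-2×II-1: X^MX^m
M/III-2 un II-4×II-5: X^MX^M|X^MX^m
⇒ M over [I-1,I-2,II-1,II-2,II-3,II-4,II-5,III-1,III-2]: 4 consistent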